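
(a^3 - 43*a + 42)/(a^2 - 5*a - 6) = (a^2 + 6*a - 7)/(a + 1)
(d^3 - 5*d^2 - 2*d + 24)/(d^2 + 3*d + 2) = (d^2 - 7*d + 12)/(d + 1)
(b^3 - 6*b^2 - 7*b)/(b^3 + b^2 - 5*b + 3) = b*(b^2 - 6*b - 7)/(b^3 + b^2 - 5*b + 3)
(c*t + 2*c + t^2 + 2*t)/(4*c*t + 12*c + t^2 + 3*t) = (c*t + 2*c + t^2 + 2*t)/(4*c*t + 12*c + t^2 + 3*t)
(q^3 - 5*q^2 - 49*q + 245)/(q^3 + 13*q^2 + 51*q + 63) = (q^2 - 12*q + 35)/(q^2 + 6*q + 9)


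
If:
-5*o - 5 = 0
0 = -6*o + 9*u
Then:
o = -1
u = -2/3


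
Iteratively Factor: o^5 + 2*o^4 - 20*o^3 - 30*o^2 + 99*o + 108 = (o + 3)*(o^4 - o^3 - 17*o^2 + 21*o + 36) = (o - 3)*(o + 3)*(o^3 + 2*o^2 - 11*o - 12) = (o - 3)^2*(o + 3)*(o^2 + 5*o + 4) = (o - 3)^2*(o + 1)*(o + 3)*(o + 4)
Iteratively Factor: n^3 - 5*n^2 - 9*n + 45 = (n - 5)*(n^2 - 9) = (n - 5)*(n - 3)*(n + 3)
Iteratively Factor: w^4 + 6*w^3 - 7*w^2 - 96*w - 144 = (w + 3)*(w^3 + 3*w^2 - 16*w - 48) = (w + 3)^2*(w^2 - 16) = (w - 4)*(w + 3)^2*(w + 4)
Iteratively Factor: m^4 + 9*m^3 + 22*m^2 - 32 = (m + 4)*(m^3 + 5*m^2 + 2*m - 8) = (m + 4)^2*(m^2 + m - 2) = (m + 2)*(m + 4)^2*(m - 1)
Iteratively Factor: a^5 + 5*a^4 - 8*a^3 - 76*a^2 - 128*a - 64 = (a + 2)*(a^4 + 3*a^3 - 14*a^2 - 48*a - 32) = (a - 4)*(a + 2)*(a^3 + 7*a^2 + 14*a + 8) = (a - 4)*(a + 2)^2*(a^2 + 5*a + 4) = (a - 4)*(a + 1)*(a + 2)^2*(a + 4)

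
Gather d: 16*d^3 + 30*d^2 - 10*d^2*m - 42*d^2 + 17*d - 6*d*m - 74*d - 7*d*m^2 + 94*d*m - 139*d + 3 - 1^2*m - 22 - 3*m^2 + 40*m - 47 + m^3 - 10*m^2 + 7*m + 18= 16*d^3 + d^2*(-10*m - 12) + d*(-7*m^2 + 88*m - 196) + m^3 - 13*m^2 + 46*m - 48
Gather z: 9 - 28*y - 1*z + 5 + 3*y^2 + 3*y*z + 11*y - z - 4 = 3*y^2 - 17*y + z*(3*y - 2) + 10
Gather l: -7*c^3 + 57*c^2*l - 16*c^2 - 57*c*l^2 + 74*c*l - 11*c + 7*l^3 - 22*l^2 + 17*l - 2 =-7*c^3 - 16*c^2 - 11*c + 7*l^3 + l^2*(-57*c - 22) + l*(57*c^2 + 74*c + 17) - 2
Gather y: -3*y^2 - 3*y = -3*y^2 - 3*y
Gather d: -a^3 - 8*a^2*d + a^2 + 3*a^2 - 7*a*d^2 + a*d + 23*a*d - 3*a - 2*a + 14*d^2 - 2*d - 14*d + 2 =-a^3 + 4*a^2 - 5*a + d^2*(14 - 7*a) + d*(-8*a^2 + 24*a - 16) + 2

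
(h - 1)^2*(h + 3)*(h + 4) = h^4 + 5*h^3 - h^2 - 17*h + 12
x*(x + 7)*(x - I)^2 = x^4 + 7*x^3 - 2*I*x^3 - x^2 - 14*I*x^2 - 7*x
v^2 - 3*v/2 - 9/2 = (v - 3)*(v + 3/2)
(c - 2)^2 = c^2 - 4*c + 4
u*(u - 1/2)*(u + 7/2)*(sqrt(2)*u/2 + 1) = sqrt(2)*u^4/2 + u^3 + 3*sqrt(2)*u^3/2 - 7*sqrt(2)*u^2/8 + 3*u^2 - 7*u/4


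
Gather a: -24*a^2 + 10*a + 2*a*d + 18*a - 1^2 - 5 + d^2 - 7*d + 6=-24*a^2 + a*(2*d + 28) + d^2 - 7*d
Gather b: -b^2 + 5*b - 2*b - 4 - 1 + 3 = -b^2 + 3*b - 2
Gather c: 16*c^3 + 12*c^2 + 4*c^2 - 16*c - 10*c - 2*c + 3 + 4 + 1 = 16*c^3 + 16*c^2 - 28*c + 8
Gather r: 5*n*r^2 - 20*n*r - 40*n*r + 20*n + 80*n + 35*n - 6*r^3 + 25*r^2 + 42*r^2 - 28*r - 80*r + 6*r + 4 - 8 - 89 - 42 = 135*n - 6*r^3 + r^2*(5*n + 67) + r*(-60*n - 102) - 135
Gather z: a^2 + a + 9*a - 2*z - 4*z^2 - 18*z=a^2 + 10*a - 4*z^2 - 20*z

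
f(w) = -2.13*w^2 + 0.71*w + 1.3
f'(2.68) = -10.71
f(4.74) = -43.19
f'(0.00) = 0.71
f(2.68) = -12.10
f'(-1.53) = 7.23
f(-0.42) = 0.63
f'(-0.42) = 2.50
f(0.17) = 1.36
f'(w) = 0.71 - 4.26*w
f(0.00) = 1.30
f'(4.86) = -19.99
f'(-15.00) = 64.61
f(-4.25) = -40.19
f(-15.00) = -488.60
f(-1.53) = -4.77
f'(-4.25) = 18.82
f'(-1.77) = 8.25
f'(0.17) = -0.01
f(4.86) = -45.56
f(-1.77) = -6.63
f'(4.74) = -19.48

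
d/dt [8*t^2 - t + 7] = 16*t - 1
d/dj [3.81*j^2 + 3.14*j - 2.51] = 7.62*j + 3.14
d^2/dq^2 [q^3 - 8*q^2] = 6*q - 16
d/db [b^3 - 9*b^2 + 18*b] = 3*b^2 - 18*b + 18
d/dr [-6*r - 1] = -6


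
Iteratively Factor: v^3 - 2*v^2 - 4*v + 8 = (v - 2)*(v^2 - 4) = (v - 2)^2*(v + 2)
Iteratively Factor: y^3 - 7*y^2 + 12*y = (y)*(y^2 - 7*y + 12) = y*(y - 3)*(y - 4)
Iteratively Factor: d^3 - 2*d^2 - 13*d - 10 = (d + 2)*(d^2 - 4*d - 5) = (d - 5)*(d + 2)*(d + 1)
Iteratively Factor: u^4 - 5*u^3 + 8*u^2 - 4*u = (u - 1)*(u^3 - 4*u^2 + 4*u) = (u - 2)*(u - 1)*(u^2 - 2*u) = (u - 2)^2*(u - 1)*(u)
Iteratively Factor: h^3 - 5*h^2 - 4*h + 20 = (h - 2)*(h^2 - 3*h - 10) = (h - 5)*(h - 2)*(h + 2)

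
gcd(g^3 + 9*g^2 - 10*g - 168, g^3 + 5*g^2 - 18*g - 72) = g^2 + 2*g - 24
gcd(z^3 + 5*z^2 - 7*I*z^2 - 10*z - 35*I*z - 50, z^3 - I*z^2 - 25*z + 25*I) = z + 5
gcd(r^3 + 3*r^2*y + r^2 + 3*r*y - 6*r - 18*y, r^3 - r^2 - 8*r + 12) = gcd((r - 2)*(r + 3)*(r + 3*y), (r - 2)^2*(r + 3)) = r^2 + r - 6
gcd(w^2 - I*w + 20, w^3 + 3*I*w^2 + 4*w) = w + 4*I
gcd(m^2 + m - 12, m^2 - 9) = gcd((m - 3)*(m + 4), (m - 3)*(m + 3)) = m - 3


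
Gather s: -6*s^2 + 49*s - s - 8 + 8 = -6*s^2 + 48*s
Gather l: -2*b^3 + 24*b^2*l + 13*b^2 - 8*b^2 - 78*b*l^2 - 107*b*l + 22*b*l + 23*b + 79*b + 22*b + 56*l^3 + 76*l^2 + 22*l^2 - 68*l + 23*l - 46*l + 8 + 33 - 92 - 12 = -2*b^3 + 5*b^2 + 124*b + 56*l^3 + l^2*(98 - 78*b) + l*(24*b^2 - 85*b - 91) - 63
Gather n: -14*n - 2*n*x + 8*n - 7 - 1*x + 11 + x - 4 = n*(-2*x - 6)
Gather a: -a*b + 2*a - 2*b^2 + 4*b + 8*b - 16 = a*(2 - b) - 2*b^2 + 12*b - 16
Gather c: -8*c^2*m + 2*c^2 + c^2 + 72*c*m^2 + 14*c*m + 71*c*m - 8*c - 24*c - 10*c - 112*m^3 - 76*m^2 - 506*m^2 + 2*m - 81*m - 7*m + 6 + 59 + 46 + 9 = c^2*(3 - 8*m) + c*(72*m^2 + 85*m - 42) - 112*m^3 - 582*m^2 - 86*m + 120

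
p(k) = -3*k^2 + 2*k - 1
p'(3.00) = -16.00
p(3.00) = -22.00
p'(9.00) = -52.00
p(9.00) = -226.00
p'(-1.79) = 12.74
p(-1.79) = -14.19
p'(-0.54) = 5.24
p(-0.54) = -2.95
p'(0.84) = -3.04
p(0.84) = -1.44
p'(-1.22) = 9.32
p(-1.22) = -7.91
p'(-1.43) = 10.58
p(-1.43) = -9.99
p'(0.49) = -0.94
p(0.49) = -0.74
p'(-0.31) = 3.86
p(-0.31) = -1.91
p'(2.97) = -15.82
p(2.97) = -21.52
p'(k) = 2 - 6*k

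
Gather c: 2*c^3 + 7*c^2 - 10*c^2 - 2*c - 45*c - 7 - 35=2*c^3 - 3*c^2 - 47*c - 42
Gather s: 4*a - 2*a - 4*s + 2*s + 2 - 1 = 2*a - 2*s + 1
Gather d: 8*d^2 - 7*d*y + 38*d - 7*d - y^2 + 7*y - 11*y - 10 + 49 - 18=8*d^2 + d*(31 - 7*y) - y^2 - 4*y + 21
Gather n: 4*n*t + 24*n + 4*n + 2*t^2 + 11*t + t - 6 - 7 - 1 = n*(4*t + 28) + 2*t^2 + 12*t - 14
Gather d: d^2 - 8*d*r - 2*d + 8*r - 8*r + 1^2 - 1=d^2 + d*(-8*r - 2)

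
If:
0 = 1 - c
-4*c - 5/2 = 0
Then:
No Solution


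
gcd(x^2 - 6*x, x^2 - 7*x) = x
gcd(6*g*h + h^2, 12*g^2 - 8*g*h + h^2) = 1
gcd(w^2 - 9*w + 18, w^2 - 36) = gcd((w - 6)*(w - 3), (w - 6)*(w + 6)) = w - 6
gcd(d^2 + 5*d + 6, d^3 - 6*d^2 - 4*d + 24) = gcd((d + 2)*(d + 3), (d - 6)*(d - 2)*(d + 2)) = d + 2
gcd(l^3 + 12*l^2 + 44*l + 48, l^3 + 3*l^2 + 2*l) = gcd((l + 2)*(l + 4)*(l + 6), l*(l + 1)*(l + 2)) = l + 2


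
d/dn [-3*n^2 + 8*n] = 8 - 6*n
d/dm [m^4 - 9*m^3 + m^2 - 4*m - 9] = 4*m^3 - 27*m^2 + 2*m - 4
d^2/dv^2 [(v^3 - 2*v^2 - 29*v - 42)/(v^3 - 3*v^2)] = 2*(v^4 - 87*v^3 + 9*v^2 + 747*v - 1134)/(v^4*(v^3 - 9*v^2 + 27*v - 27))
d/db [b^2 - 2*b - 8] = 2*b - 2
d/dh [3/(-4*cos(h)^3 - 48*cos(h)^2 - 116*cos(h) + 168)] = 3*(3*sin(h)^2 - 24*cos(h) - 32)*sin(h)/(4*(cos(h)^3 + 12*cos(h)^2 + 29*cos(h) - 42)^2)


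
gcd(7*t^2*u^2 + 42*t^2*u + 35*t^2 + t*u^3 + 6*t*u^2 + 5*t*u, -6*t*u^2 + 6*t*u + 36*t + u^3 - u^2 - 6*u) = 1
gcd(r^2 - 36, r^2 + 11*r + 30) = r + 6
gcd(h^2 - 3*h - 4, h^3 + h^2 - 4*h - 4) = h + 1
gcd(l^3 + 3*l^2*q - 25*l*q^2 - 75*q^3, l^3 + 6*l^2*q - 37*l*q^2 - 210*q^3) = l + 5*q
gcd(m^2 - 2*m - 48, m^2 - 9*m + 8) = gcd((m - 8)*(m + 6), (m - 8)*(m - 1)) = m - 8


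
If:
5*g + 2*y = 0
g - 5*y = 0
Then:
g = 0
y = 0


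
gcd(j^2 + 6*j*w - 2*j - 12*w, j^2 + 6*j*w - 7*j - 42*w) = j + 6*w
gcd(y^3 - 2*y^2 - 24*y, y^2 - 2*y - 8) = 1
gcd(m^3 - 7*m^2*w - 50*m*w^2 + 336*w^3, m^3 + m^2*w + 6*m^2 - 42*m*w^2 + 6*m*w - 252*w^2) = -m^2 - m*w + 42*w^2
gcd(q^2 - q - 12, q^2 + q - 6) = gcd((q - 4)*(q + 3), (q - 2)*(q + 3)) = q + 3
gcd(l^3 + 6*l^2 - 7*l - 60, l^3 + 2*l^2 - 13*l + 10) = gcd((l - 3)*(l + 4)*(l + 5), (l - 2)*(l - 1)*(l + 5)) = l + 5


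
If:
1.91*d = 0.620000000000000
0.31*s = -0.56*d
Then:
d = 0.32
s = -0.59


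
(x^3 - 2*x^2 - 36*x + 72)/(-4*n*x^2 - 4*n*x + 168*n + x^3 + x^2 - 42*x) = (x^2 + 4*x - 12)/(-4*n*x - 28*n + x^2 + 7*x)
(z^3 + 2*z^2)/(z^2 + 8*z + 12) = z^2/(z + 6)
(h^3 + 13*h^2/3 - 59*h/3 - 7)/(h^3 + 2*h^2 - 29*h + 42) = (h + 1/3)/(h - 2)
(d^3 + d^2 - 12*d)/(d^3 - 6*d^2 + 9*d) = (d + 4)/(d - 3)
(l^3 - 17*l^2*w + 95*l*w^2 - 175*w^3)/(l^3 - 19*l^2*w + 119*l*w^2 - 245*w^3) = (-l + 5*w)/(-l + 7*w)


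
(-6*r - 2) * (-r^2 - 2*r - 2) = 6*r^3 + 14*r^2 + 16*r + 4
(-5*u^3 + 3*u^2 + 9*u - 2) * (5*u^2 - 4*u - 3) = -25*u^5 + 35*u^4 + 48*u^3 - 55*u^2 - 19*u + 6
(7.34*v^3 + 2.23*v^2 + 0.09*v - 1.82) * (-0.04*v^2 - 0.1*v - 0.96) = -0.2936*v^5 - 0.8232*v^4 - 7.273*v^3 - 2.077*v^2 + 0.0956*v + 1.7472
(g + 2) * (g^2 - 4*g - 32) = g^3 - 2*g^2 - 40*g - 64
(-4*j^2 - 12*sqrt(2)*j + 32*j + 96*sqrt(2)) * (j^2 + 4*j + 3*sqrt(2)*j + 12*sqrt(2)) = -4*j^4 - 24*sqrt(2)*j^3 + 16*j^3 + 56*j^2 + 96*sqrt(2)*j^2 + 288*j + 768*sqrt(2)*j + 2304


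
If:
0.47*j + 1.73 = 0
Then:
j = -3.68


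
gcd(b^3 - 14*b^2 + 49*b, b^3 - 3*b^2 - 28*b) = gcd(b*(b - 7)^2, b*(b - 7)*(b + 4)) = b^2 - 7*b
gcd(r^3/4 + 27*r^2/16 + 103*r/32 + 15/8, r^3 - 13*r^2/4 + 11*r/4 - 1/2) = 1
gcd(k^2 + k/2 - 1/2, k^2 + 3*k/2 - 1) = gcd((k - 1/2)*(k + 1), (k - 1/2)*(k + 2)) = k - 1/2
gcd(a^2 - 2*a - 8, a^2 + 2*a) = a + 2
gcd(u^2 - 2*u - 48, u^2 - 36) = u + 6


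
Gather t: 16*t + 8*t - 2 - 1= 24*t - 3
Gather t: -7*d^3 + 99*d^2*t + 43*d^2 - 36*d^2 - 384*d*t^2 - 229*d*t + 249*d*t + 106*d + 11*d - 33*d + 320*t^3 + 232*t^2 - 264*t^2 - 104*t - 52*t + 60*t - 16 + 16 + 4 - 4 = -7*d^3 + 7*d^2 + 84*d + 320*t^3 + t^2*(-384*d - 32) + t*(99*d^2 + 20*d - 96)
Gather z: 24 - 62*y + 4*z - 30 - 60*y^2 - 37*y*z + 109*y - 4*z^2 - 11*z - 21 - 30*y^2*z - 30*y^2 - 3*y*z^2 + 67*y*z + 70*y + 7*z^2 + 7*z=-90*y^2 + 117*y + z^2*(3 - 3*y) + z*(-30*y^2 + 30*y) - 27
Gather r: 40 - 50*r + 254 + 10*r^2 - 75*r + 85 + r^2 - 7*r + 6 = 11*r^2 - 132*r + 385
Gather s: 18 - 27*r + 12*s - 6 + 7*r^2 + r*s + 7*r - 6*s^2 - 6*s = 7*r^2 - 20*r - 6*s^2 + s*(r + 6) + 12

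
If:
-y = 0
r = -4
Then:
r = -4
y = 0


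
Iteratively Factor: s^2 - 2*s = (s - 2)*(s)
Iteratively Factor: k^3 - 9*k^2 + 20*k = (k - 4)*(k^2 - 5*k) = k*(k - 4)*(k - 5)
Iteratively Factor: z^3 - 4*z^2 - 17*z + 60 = (z - 3)*(z^2 - z - 20) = (z - 5)*(z - 3)*(z + 4)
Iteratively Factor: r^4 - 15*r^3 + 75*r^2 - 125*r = (r)*(r^3 - 15*r^2 + 75*r - 125) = r*(r - 5)*(r^2 - 10*r + 25) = r*(r - 5)^2*(r - 5)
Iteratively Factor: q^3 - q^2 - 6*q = (q + 2)*(q^2 - 3*q) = q*(q + 2)*(q - 3)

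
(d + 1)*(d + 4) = d^2 + 5*d + 4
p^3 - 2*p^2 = p^2*(p - 2)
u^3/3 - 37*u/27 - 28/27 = (u/3 + 1/3)*(u - 7/3)*(u + 4/3)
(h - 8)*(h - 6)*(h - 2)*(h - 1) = h^4 - 17*h^3 + 92*h^2 - 172*h + 96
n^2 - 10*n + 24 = (n - 6)*(n - 4)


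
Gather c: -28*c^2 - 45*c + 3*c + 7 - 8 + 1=-28*c^2 - 42*c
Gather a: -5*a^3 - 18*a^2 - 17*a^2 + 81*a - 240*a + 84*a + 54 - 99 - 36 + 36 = -5*a^3 - 35*a^2 - 75*a - 45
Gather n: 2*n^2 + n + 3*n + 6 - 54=2*n^2 + 4*n - 48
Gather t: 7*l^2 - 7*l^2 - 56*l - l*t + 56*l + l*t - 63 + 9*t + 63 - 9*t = 0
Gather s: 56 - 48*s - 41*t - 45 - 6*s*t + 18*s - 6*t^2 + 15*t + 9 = s*(-6*t - 30) - 6*t^2 - 26*t + 20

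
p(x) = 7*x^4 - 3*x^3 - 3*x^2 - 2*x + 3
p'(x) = 28*x^3 - 9*x^2 - 6*x - 2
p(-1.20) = 20.78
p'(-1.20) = -56.14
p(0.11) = 2.74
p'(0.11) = -2.73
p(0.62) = 0.93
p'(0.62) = -2.51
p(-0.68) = 5.41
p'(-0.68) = -10.89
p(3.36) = 740.80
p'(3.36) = 938.36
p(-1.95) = 118.95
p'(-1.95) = -232.14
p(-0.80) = 7.08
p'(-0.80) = -17.30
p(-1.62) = 59.33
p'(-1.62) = -134.94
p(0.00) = 3.00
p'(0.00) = -2.00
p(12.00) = 139515.00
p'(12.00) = 47014.00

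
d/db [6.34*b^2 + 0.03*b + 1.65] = 12.68*b + 0.03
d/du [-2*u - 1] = -2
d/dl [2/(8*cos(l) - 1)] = 16*sin(l)/(8*cos(l) - 1)^2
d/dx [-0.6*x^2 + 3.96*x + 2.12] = 3.96 - 1.2*x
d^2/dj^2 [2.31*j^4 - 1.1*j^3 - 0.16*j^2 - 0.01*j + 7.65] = 27.72*j^2 - 6.6*j - 0.32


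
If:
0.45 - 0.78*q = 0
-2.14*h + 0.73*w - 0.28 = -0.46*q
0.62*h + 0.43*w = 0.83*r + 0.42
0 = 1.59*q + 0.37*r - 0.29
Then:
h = -0.53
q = 0.58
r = -1.70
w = -1.53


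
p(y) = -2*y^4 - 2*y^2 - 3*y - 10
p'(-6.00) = 1749.00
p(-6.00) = -2656.00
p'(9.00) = -5871.00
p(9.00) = -13321.00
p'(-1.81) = 51.68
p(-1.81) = -32.59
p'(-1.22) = 16.41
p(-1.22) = -13.75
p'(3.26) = -293.21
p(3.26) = -266.93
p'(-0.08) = -2.68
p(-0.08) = -9.77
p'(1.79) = -56.04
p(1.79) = -42.31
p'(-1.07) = 11.08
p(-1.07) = -11.70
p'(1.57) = -40.24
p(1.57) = -31.79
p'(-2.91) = 205.78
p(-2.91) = -161.62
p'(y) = -8*y^3 - 4*y - 3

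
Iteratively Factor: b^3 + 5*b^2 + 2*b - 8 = (b + 4)*(b^2 + b - 2) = (b - 1)*(b + 4)*(b + 2)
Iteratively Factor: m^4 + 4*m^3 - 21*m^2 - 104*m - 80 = (m + 4)*(m^3 - 21*m - 20) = (m + 1)*(m + 4)*(m^2 - m - 20) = (m + 1)*(m + 4)^2*(m - 5)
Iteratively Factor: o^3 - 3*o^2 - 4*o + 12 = (o - 2)*(o^2 - o - 6) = (o - 2)*(o + 2)*(o - 3)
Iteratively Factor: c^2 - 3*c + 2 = (c - 2)*(c - 1)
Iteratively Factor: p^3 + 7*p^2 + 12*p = (p + 4)*(p^2 + 3*p) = (p + 3)*(p + 4)*(p)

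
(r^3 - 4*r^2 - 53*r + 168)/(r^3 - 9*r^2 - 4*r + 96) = (r^2 + 4*r - 21)/(r^2 - r - 12)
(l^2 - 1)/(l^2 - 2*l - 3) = (l - 1)/(l - 3)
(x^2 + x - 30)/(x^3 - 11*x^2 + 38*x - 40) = (x + 6)/(x^2 - 6*x + 8)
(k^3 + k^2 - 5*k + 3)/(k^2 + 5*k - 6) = (k^2 + 2*k - 3)/(k + 6)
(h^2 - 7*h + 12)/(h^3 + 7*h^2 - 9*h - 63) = (h - 4)/(h^2 + 10*h + 21)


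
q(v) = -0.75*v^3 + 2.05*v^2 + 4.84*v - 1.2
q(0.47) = 1.45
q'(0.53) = 6.38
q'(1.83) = 4.81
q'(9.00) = -140.51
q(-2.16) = 5.47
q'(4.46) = -21.63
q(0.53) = 1.83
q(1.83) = 9.93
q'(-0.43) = 2.66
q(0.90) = 4.27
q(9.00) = -338.34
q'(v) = -2.25*v^2 + 4.1*v + 4.84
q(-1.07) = -3.11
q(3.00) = 11.52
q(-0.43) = -2.84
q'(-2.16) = -14.51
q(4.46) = -5.37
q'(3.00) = -3.11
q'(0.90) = 6.71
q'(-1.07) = -2.12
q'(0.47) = 6.27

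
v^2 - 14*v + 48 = (v - 8)*(v - 6)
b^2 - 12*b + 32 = (b - 8)*(b - 4)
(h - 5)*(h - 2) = h^2 - 7*h + 10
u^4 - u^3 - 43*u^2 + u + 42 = (u - 7)*(u - 1)*(u + 1)*(u + 6)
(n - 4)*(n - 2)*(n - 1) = n^3 - 7*n^2 + 14*n - 8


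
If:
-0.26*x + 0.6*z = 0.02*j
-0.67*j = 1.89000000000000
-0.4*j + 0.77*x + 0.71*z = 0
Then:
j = -2.82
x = -0.99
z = -0.52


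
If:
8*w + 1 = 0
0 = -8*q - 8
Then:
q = -1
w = -1/8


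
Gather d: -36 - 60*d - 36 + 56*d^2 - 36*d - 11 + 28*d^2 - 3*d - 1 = 84*d^2 - 99*d - 84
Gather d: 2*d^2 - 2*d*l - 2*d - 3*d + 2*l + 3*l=2*d^2 + d*(-2*l - 5) + 5*l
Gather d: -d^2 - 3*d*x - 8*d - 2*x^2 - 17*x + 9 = -d^2 + d*(-3*x - 8) - 2*x^2 - 17*x + 9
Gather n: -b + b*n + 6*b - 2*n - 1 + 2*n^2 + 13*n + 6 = 5*b + 2*n^2 + n*(b + 11) + 5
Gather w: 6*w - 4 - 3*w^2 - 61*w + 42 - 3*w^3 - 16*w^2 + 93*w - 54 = -3*w^3 - 19*w^2 + 38*w - 16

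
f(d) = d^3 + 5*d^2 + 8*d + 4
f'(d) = 3*d^2 + 10*d + 8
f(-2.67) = -0.75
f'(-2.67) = 2.69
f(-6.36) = -101.89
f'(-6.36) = 65.75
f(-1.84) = -0.02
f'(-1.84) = -0.24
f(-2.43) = -0.26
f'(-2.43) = 1.41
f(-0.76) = 0.37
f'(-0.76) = 2.13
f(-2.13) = -0.02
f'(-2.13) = 0.31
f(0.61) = 10.97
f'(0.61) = 15.22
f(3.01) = 100.65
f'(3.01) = 65.28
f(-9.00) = -392.00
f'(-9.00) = 161.00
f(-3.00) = -2.00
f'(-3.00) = 5.00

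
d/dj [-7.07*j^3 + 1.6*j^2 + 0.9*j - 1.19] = -21.21*j^2 + 3.2*j + 0.9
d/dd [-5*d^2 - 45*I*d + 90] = -10*d - 45*I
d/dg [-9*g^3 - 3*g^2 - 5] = 3*g*(-9*g - 2)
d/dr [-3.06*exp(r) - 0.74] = -3.06*exp(r)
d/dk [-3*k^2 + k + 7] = 1 - 6*k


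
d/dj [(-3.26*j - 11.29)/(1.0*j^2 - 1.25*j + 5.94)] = (3.26*j^2 + 22.58*j - 33.4769)/(1.0*j^4 - 2.5*j^3 + 13.4425*j^2 - 14.85*j + 35.2836)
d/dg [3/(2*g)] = -3/(2*g^2)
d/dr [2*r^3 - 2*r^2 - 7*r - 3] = 6*r^2 - 4*r - 7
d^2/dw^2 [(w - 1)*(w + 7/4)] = 2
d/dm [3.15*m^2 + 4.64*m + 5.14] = 6.3*m + 4.64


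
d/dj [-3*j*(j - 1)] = 3 - 6*j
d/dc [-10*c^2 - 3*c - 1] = -20*c - 3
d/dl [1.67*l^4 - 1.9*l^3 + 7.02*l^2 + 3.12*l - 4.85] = 6.68*l^3 - 5.7*l^2 + 14.04*l + 3.12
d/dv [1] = 0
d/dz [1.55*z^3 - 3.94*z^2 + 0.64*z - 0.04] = 4.65*z^2 - 7.88*z + 0.64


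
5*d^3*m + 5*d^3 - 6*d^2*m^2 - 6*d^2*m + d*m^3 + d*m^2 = (-5*d + m)*(-d + m)*(d*m + d)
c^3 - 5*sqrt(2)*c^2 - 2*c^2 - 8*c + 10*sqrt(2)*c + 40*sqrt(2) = (c - 4)*(c + 2)*(c - 5*sqrt(2))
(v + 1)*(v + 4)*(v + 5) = v^3 + 10*v^2 + 29*v + 20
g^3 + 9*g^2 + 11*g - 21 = (g - 1)*(g + 3)*(g + 7)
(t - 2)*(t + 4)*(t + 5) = t^3 + 7*t^2 + 2*t - 40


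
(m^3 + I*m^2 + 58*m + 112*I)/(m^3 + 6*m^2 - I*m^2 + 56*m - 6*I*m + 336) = (m + 2*I)/(m + 6)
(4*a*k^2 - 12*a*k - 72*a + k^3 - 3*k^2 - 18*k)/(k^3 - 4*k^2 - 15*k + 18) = (4*a + k)/(k - 1)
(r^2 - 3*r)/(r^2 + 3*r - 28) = r*(r - 3)/(r^2 + 3*r - 28)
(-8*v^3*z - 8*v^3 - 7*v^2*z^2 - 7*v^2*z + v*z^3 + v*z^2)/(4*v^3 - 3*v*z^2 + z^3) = v*(-8*v*z - 8*v + z^2 + z)/(4*v^2 - 4*v*z + z^2)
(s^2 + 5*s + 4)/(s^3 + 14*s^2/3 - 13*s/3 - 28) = 3*(s + 1)/(3*s^2 + 2*s - 21)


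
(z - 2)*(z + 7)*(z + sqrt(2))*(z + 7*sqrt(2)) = z^4 + 5*z^3 + 8*sqrt(2)*z^3 + 40*sqrt(2)*z^2 - 112*sqrt(2)*z + 70*z - 196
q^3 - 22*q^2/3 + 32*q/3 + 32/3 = (q - 4)^2*(q + 2/3)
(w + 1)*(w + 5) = w^2 + 6*w + 5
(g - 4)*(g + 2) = g^2 - 2*g - 8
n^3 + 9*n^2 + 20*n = n*(n + 4)*(n + 5)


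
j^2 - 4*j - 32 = (j - 8)*(j + 4)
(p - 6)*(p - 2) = p^2 - 8*p + 12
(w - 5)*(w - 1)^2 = w^3 - 7*w^2 + 11*w - 5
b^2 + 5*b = b*(b + 5)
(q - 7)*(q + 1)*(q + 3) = q^3 - 3*q^2 - 25*q - 21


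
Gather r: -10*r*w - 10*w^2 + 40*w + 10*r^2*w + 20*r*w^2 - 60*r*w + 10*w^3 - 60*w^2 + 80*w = 10*r^2*w + r*(20*w^2 - 70*w) + 10*w^3 - 70*w^2 + 120*w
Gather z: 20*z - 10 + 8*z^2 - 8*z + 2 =8*z^2 + 12*z - 8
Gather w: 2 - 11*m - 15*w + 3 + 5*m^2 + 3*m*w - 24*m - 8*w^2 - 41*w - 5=5*m^2 - 35*m - 8*w^2 + w*(3*m - 56)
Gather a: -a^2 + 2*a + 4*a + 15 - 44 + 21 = -a^2 + 6*a - 8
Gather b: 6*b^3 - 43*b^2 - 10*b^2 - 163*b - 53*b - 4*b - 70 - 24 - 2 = 6*b^3 - 53*b^2 - 220*b - 96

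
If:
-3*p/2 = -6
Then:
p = 4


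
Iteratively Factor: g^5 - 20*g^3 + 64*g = (g + 4)*(g^4 - 4*g^3 - 4*g^2 + 16*g) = (g - 4)*(g + 4)*(g^3 - 4*g) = g*(g - 4)*(g + 4)*(g^2 - 4) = g*(g - 4)*(g + 2)*(g + 4)*(g - 2)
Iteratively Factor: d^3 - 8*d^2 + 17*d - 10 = (d - 1)*(d^2 - 7*d + 10) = (d - 2)*(d - 1)*(d - 5)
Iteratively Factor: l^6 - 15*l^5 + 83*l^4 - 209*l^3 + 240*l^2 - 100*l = (l - 2)*(l^5 - 13*l^4 + 57*l^3 - 95*l^2 + 50*l) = (l - 5)*(l - 2)*(l^4 - 8*l^3 + 17*l^2 - 10*l) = (l - 5)*(l - 2)*(l - 1)*(l^3 - 7*l^2 + 10*l) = (l - 5)*(l - 2)^2*(l - 1)*(l^2 - 5*l) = l*(l - 5)*(l - 2)^2*(l - 1)*(l - 5)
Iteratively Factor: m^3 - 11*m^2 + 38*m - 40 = (m - 5)*(m^2 - 6*m + 8) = (m - 5)*(m - 2)*(m - 4)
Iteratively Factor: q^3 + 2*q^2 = (q)*(q^2 + 2*q) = q^2*(q + 2)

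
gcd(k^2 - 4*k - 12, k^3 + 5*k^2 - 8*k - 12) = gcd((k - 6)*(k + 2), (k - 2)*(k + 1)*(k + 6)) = 1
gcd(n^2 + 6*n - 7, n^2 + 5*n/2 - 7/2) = n - 1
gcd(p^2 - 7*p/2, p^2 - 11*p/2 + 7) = p - 7/2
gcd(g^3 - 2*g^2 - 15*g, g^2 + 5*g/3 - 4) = g + 3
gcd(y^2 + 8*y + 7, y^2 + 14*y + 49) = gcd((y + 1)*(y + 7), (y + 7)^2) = y + 7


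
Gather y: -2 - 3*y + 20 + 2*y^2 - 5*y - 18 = 2*y^2 - 8*y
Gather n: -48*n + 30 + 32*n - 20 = 10 - 16*n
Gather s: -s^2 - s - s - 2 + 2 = -s^2 - 2*s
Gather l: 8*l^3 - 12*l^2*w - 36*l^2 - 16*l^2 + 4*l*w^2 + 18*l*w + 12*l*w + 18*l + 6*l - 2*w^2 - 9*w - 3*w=8*l^3 + l^2*(-12*w - 52) + l*(4*w^2 + 30*w + 24) - 2*w^2 - 12*w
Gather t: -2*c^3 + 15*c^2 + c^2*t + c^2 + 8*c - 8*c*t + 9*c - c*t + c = -2*c^3 + 16*c^2 + 18*c + t*(c^2 - 9*c)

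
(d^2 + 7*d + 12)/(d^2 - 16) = (d + 3)/(d - 4)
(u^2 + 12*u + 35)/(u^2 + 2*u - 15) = (u + 7)/(u - 3)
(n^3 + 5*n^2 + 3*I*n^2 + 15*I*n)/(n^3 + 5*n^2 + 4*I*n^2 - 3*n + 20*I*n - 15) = n/(n + I)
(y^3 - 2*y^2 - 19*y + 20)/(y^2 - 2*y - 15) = (y^2 + 3*y - 4)/(y + 3)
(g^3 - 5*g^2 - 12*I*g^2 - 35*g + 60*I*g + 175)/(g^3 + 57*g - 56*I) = (g^2 - 5*g*(1 + I) + 25*I)/(g^2 + 7*I*g + 8)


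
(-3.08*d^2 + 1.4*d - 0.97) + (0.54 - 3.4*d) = -3.08*d^2 - 2.0*d - 0.43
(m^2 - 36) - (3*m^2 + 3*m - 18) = -2*m^2 - 3*m - 18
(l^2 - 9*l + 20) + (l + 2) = l^2 - 8*l + 22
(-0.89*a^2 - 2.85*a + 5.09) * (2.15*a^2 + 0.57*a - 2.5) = -1.9135*a^4 - 6.6348*a^3 + 11.544*a^2 + 10.0263*a - 12.725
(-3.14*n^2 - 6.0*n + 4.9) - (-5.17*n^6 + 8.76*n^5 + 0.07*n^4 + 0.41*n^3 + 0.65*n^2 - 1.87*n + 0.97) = 5.17*n^6 - 8.76*n^5 - 0.07*n^4 - 0.41*n^3 - 3.79*n^2 - 4.13*n + 3.93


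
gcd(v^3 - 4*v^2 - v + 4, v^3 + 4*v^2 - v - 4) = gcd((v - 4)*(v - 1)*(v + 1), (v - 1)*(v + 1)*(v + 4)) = v^2 - 1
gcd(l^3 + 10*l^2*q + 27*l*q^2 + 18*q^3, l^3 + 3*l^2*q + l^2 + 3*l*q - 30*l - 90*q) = l + 3*q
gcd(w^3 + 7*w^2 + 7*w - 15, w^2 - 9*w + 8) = w - 1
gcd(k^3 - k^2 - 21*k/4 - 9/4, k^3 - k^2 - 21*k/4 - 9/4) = k^3 - k^2 - 21*k/4 - 9/4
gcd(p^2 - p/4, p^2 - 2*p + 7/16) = p - 1/4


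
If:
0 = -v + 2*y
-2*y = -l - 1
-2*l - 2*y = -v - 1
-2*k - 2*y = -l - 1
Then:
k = 0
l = 1/2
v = 3/2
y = 3/4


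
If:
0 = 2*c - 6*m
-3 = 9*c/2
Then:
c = -2/3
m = -2/9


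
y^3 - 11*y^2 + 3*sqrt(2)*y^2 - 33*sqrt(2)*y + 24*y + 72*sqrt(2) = (y - 8)*(y - 3)*(y + 3*sqrt(2))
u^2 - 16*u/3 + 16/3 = (u - 4)*(u - 4/3)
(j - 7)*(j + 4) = j^2 - 3*j - 28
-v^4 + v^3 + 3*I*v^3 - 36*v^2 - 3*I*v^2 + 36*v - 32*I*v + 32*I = (v - 8*I)*(v + 4*I)*(-I*v + 1)*(-I*v + I)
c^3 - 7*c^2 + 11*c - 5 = (c - 5)*(c - 1)^2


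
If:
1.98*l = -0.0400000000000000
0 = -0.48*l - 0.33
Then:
No Solution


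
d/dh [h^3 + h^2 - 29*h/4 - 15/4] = 3*h^2 + 2*h - 29/4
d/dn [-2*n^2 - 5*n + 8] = -4*n - 5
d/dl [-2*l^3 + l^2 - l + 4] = -6*l^2 + 2*l - 1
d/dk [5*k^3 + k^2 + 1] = k*(15*k + 2)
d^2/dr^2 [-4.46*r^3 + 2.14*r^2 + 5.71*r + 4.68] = 4.28 - 26.76*r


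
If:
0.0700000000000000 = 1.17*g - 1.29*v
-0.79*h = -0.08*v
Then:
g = 1.1025641025641*v + 0.0598290598290598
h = 0.10126582278481*v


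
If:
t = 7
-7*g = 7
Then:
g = -1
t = 7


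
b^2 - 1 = (b - 1)*(b + 1)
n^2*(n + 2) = n^3 + 2*n^2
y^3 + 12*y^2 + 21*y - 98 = (y - 2)*(y + 7)^2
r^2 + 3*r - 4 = (r - 1)*(r + 4)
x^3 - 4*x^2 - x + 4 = (x - 4)*(x - 1)*(x + 1)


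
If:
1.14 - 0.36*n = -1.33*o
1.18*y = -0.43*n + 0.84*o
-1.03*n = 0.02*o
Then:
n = 0.02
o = -0.85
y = -0.61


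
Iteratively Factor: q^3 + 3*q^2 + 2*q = (q + 2)*(q^2 + q) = q*(q + 2)*(q + 1)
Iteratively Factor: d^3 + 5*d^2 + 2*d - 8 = (d - 1)*(d^2 + 6*d + 8) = (d - 1)*(d + 2)*(d + 4)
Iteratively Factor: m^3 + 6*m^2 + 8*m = (m + 2)*(m^2 + 4*m) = m*(m + 2)*(m + 4)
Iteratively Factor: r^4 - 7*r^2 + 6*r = (r - 2)*(r^3 + 2*r^2 - 3*r) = (r - 2)*(r - 1)*(r^2 + 3*r) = (r - 2)*(r - 1)*(r + 3)*(r)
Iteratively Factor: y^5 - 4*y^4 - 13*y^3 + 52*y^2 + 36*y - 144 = (y + 2)*(y^4 - 6*y^3 - y^2 + 54*y - 72) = (y + 2)*(y + 3)*(y^3 - 9*y^2 + 26*y - 24) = (y - 4)*(y + 2)*(y + 3)*(y^2 - 5*y + 6) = (y - 4)*(y - 3)*(y + 2)*(y + 3)*(y - 2)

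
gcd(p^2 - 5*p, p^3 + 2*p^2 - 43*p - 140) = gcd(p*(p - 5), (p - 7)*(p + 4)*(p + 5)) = 1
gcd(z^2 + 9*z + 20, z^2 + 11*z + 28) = z + 4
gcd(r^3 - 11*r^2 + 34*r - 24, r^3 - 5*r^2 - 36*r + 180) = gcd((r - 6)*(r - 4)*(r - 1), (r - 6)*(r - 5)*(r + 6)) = r - 6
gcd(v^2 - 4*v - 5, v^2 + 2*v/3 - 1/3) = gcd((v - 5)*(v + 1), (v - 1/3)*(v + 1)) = v + 1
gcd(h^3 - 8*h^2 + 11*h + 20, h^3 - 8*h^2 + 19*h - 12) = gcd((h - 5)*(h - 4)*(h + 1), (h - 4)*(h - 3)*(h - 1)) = h - 4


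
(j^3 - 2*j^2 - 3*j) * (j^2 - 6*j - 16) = j^5 - 8*j^4 - 7*j^3 + 50*j^2 + 48*j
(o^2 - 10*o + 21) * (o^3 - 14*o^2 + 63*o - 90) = o^5 - 24*o^4 + 224*o^3 - 1014*o^2 + 2223*o - 1890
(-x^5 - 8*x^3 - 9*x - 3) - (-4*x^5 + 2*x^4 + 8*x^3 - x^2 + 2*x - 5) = 3*x^5 - 2*x^4 - 16*x^3 + x^2 - 11*x + 2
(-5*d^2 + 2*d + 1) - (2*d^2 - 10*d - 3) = -7*d^2 + 12*d + 4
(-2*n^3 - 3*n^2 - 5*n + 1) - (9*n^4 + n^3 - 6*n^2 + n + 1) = -9*n^4 - 3*n^3 + 3*n^2 - 6*n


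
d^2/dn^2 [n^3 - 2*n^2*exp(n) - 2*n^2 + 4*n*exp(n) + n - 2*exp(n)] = -2*n^2*exp(n) - 4*n*exp(n) + 6*n + 2*exp(n) - 4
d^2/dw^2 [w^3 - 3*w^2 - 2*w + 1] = 6*w - 6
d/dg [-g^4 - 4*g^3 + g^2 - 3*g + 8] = -4*g^3 - 12*g^2 + 2*g - 3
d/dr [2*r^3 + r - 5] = 6*r^2 + 1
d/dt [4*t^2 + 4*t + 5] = 8*t + 4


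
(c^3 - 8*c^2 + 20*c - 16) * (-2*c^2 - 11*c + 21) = -2*c^5 + 5*c^4 + 69*c^3 - 356*c^2 + 596*c - 336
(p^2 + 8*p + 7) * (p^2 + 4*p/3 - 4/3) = p^4 + 28*p^3/3 + 49*p^2/3 - 4*p/3 - 28/3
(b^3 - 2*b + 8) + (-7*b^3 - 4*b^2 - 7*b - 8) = -6*b^3 - 4*b^2 - 9*b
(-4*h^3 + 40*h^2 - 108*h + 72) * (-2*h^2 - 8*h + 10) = 8*h^5 - 48*h^4 - 144*h^3 + 1120*h^2 - 1656*h + 720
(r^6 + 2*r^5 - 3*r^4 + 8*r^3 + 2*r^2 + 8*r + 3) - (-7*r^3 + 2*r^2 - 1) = r^6 + 2*r^5 - 3*r^4 + 15*r^3 + 8*r + 4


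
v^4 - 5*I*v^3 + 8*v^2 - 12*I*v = v*(v - 6*I)*(v - I)*(v + 2*I)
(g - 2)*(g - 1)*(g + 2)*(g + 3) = g^4 + 2*g^3 - 7*g^2 - 8*g + 12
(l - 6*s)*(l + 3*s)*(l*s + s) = l^3*s - 3*l^2*s^2 + l^2*s - 18*l*s^3 - 3*l*s^2 - 18*s^3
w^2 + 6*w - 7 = (w - 1)*(w + 7)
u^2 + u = u*(u + 1)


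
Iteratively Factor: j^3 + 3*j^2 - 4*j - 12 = (j + 3)*(j^2 - 4) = (j + 2)*(j + 3)*(j - 2)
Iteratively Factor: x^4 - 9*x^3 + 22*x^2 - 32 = (x + 1)*(x^3 - 10*x^2 + 32*x - 32) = (x - 4)*(x + 1)*(x^2 - 6*x + 8) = (x - 4)^2*(x + 1)*(x - 2)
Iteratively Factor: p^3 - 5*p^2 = (p)*(p^2 - 5*p) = p^2*(p - 5)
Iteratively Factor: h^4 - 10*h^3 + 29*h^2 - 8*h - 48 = (h + 1)*(h^3 - 11*h^2 + 40*h - 48) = (h - 4)*(h + 1)*(h^2 - 7*h + 12) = (h - 4)*(h - 3)*(h + 1)*(h - 4)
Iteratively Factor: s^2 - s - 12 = (s + 3)*(s - 4)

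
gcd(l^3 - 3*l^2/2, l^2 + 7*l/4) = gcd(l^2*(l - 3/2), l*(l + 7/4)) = l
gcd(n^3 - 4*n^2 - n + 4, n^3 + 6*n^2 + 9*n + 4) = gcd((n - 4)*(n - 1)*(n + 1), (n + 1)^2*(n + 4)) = n + 1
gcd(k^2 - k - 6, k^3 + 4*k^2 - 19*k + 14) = 1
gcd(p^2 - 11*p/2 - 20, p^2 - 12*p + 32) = p - 8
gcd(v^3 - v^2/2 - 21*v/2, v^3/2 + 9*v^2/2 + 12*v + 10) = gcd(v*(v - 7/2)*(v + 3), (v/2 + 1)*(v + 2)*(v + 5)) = 1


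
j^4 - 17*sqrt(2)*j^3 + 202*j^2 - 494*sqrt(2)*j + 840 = (j - 7*sqrt(2))*(j - 5*sqrt(2))*(j - 3*sqrt(2))*(j - 2*sqrt(2))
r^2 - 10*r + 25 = (r - 5)^2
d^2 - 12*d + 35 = (d - 7)*(d - 5)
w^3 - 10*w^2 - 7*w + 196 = (w - 7)^2*(w + 4)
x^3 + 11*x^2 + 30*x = x*(x + 5)*(x + 6)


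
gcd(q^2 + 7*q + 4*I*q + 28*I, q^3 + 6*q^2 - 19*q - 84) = q + 7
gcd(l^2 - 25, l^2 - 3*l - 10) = l - 5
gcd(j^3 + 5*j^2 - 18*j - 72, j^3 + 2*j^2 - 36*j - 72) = j + 6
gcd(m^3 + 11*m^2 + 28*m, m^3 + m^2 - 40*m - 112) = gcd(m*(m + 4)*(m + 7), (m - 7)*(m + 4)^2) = m + 4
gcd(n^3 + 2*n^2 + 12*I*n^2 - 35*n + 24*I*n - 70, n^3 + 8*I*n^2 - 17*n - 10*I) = n + 5*I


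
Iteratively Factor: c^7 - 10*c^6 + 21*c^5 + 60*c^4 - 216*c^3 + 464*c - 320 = (c - 1)*(c^6 - 9*c^5 + 12*c^4 + 72*c^3 - 144*c^2 - 144*c + 320) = (c - 2)*(c - 1)*(c^5 - 7*c^4 - 2*c^3 + 68*c^2 - 8*c - 160) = (c - 4)*(c - 2)*(c - 1)*(c^4 - 3*c^3 - 14*c^2 + 12*c + 40) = (c - 4)*(c - 2)*(c - 1)*(c + 2)*(c^3 - 5*c^2 - 4*c + 20) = (c - 4)*(c - 2)^2*(c - 1)*(c + 2)*(c^2 - 3*c - 10) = (c - 4)*(c - 2)^2*(c - 1)*(c + 2)^2*(c - 5)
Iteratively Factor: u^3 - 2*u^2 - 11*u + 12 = (u - 4)*(u^2 + 2*u - 3) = (u - 4)*(u - 1)*(u + 3)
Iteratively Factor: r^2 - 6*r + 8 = (r - 2)*(r - 4)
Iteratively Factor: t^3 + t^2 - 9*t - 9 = (t - 3)*(t^2 + 4*t + 3) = (t - 3)*(t + 3)*(t + 1)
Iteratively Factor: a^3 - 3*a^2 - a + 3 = (a - 3)*(a^2 - 1) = (a - 3)*(a + 1)*(a - 1)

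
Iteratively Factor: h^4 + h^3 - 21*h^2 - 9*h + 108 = (h - 3)*(h^3 + 4*h^2 - 9*h - 36) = (h - 3)*(h + 3)*(h^2 + h - 12) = (h - 3)*(h + 3)*(h + 4)*(h - 3)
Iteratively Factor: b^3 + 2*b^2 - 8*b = (b + 4)*(b^2 - 2*b) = (b - 2)*(b + 4)*(b)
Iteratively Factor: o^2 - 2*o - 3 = (o + 1)*(o - 3)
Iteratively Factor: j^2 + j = (j)*(j + 1)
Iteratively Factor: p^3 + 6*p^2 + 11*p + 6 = (p + 2)*(p^2 + 4*p + 3) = (p + 2)*(p + 3)*(p + 1)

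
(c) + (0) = c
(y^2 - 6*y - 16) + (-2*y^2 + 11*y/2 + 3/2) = -y^2 - y/2 - 29/2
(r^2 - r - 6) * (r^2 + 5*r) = r^4 + 4*r^3 - 11*r^2 - 30*r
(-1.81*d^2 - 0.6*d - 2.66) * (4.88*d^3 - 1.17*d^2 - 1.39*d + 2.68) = -8.8328*d^5 - 0.8103*d^4 - 9.7629*d^3 - 0.9046*d^2 + 2.0894*d - 7.1288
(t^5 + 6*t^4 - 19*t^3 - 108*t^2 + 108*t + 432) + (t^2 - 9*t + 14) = t^5 + 6*t^4 - 19*t^3 - 107*t^2 + 99*t + 446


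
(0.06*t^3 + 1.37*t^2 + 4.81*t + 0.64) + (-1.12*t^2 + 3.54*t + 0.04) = 0.06*t^3 + 0.25*t^2 + 8.35*t + 0.68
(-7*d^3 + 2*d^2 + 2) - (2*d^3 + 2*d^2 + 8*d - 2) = -9*d^3 - 8*d + 4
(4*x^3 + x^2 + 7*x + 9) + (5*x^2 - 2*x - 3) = 4*x^3 + 6*x^2 + 5*x + 6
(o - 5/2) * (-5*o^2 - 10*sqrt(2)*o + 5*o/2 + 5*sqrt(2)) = -5*o^3 - 10*sqrt(2)*o^2 + 15*o^2 - 25*o/4 + 30*sqrt(2)*o - 25*sqrt(2)/2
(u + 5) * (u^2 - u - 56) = u^3 + 4*u^2 - 61*u - 280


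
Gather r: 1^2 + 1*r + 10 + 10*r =11*r + 11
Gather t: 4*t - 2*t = 2*t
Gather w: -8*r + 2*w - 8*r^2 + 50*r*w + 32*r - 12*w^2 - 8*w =-8*r^2 + 24*r - 12*w^2 + w*(50*r - 6)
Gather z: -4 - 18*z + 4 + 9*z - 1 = -9*z - 1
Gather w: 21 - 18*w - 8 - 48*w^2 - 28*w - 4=-48*w^2 - 46*w + 9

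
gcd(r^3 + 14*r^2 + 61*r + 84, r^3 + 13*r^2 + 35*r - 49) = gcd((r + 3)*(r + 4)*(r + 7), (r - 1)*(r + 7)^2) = r + 7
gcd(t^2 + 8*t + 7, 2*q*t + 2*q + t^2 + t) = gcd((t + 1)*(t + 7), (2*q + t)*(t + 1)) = t + 1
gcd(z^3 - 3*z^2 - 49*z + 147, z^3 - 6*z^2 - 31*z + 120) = z - 3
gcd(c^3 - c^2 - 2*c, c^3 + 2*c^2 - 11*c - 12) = c + 1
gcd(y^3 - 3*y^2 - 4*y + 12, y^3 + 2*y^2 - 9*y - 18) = y^2 - y - 6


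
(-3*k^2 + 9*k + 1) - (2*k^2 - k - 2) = -5*k^2 + 10*k + 3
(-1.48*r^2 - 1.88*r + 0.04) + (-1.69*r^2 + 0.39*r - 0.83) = -3.17*r^2 - 1.49*r - 0.79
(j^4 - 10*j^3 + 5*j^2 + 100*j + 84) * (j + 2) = j^5 - 8*j^4 - 15*j^3 + 110*j^2 + 284*j + 168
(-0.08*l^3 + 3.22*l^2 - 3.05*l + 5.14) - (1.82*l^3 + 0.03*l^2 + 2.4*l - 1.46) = -1.9*l^3 + 3.19*l^2 - 5.45*l + 6.6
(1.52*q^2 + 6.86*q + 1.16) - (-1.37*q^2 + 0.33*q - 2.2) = 2.89*q^2 + 6.53*q + 3.36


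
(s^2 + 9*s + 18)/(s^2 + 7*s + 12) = (s + 6)/(s + 4)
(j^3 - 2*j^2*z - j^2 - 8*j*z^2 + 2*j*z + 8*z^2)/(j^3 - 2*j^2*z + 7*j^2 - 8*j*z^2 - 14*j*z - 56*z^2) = (j - 1)/(j + 7)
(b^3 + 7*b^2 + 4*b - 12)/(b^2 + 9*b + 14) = (b^2 + 5*b - 6)/(b + 7)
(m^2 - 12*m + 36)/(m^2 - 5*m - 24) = (-m^2 + 12*m - 36)/(-m^2 + 5*m + 24)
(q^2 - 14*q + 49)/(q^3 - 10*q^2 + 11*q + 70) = (q - 7)/(q^2 - 3*q - 10)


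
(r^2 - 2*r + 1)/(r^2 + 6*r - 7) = (r - 1)/(r + 7)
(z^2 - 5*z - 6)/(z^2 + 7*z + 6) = (z - 6)/(z + 6)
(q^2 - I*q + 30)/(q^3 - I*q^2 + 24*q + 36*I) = (q + 5*I)/(q^2 + 5*I*q - 6)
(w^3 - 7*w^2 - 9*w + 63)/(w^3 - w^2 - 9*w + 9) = (w - 7)/(w - 1)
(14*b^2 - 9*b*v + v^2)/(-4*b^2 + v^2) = (-7*b + v)/(2*b + v)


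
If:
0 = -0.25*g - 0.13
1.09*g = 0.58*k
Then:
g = -0.52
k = -0.98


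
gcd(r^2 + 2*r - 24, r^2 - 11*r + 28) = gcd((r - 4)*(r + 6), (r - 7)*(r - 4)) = r - 4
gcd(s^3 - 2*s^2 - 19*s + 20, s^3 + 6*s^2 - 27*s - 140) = s^2 - s - 20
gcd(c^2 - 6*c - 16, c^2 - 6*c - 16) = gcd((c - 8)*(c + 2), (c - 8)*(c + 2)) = c^2 - 6*c - 16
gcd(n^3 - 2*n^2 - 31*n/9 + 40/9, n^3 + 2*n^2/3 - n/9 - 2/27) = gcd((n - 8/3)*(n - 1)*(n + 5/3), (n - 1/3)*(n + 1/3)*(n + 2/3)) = 1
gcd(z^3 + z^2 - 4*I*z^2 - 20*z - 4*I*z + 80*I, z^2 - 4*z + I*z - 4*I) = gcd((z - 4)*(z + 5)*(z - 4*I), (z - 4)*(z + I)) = z - 4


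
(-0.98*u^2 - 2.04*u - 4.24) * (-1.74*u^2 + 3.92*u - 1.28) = 1.7052*u^4 - 0.292*u^3 + 0.635199999999999*u^2 - 14.0096*u + 5.4272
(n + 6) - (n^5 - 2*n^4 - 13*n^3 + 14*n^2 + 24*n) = -n^5 + 2*n^4 + 13*n^3 - 14*n^2 - 23*n + 6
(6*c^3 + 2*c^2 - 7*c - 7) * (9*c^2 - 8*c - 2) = 54*c^5 - 30*c^4 - 91*c^3 - 11*c^2 + 70*c + 14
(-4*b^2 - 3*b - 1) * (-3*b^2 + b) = 12*b^4 + 5*b^3 - b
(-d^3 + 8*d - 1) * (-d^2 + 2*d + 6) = d^5 - 2*d^4 - 14*d^3 + 17*d^2 + 46*d - 6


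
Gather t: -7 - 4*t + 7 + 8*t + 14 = 4*t + 14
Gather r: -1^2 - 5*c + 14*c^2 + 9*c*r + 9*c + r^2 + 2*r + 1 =14*c^2 + 4*c + r^2 + r*(9*c + 2)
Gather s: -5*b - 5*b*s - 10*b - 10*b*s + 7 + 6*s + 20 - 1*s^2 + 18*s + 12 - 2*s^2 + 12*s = -15*b - 3*s^2 + s*(36 - 15*b) + 39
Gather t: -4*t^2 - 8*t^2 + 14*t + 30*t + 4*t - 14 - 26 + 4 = -12*t^2 + 48*t - 36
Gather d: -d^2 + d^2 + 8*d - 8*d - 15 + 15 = 0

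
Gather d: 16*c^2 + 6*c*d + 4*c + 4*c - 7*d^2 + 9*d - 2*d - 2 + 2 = 16*c^2 + 8*c - 7*d^2 + d*(6*c + 7)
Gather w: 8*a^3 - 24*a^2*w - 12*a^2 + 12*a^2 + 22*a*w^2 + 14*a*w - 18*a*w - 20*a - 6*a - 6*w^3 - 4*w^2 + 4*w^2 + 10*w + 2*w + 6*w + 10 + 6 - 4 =8*a^3 + 22*a*w^2 - 26*a - 6*w^3 + w*(-24*a^2 - 4*a + 18) + 12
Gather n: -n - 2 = -n - 2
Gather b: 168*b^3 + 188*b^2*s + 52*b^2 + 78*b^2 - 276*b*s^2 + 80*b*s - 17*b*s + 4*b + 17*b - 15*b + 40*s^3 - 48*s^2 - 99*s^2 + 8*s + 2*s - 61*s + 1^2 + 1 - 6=168*b^3 + b^2*(188*s + 130) + b*(-276*s^2 + 63*s + 6) + 40*s^3 - 147*s^2 - 51*s - 4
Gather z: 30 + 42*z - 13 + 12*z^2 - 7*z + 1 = 12*z^2 + 35*z + 18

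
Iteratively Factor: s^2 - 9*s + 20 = (s - 5)*(s - 4)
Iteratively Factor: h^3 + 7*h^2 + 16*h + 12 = (h + 2)*(h^2 + 5*h + 6) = (h + 2)*(h + 3)*(h + 2)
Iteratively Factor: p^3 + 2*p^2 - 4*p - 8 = (p + 2)*(p^2 - 4) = (p - 2)*(p + 2)*(p + 2)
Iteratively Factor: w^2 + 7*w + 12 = (w + 3)*(w + 4)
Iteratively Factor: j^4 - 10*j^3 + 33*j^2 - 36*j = (j - 3)*(j^3 - 7*j^2 + 12*j) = j*(j - 3)*(j^2 - 7*j + 12) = j*(j - 4)*(j - 3)*(j - 3)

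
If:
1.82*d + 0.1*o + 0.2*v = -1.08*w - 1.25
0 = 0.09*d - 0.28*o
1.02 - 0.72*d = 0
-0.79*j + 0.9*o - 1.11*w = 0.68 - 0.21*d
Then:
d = 1.42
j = 0.0345840867992767 - 1.40506329113924*w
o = 0.46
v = -5.4*w - 19.3693452380952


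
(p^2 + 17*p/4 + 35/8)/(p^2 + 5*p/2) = (p + 7/4)/p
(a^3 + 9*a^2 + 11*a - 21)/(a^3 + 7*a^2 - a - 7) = (a + 3)/(a + 1)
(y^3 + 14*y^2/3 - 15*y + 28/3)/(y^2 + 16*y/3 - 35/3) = (3*y^2 - 7*y + 4)/(3*y - 5)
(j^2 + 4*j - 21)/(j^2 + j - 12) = (j + 7)/(j + 4)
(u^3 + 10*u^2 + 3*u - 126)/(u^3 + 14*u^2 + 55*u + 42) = (u - 3)/(u + 1)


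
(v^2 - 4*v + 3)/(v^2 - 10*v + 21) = (v - 1)/(v - 7)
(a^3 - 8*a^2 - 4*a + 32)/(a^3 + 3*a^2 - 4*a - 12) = (a - 8)/(a + 3)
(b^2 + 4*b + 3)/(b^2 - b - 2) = (b + 3)/(b - 2)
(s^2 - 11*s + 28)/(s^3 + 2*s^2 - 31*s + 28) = (s - 7)/(s^2 + 6*s - 7)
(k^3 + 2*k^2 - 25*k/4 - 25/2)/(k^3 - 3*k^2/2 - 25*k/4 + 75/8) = 2*(k + 2)/(2*k - 3)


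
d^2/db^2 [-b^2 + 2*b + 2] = -2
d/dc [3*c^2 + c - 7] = 6*c + 1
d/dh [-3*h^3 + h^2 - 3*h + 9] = -9*h^2 + 2*h - 3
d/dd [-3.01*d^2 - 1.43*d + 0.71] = -6.02*d - 1.43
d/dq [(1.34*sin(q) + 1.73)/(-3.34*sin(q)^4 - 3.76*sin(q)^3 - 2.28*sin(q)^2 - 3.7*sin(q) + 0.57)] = (13.4268*sin(q)^4 + 33.1896*sin(q)^3 + 22.5696*sin(q)^2 + 7.8888*sin(q) + 7.1648)*cos(q)/(11.1556*sin(q)^8 + 25.1168*sin(q)^7 + 29.368*sin(q)^6 + 41.8616*sin(q)^5 + 29.2148*sin(q)^4 + 12.5856*sin(q)^3 + 11.0908*sin(q)^2 - 4.218*sin(q) + 0.3249)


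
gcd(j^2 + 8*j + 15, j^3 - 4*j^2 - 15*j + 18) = j + 3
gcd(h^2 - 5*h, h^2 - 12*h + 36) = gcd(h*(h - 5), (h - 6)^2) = 1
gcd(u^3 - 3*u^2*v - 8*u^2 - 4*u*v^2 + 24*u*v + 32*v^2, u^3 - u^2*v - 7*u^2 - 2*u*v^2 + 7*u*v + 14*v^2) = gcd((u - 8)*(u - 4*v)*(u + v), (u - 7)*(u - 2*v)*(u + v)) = u + v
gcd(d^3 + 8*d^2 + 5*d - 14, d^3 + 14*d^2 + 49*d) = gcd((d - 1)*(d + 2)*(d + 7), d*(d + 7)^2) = d + 7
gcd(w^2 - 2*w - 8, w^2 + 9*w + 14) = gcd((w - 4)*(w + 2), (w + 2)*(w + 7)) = w + 2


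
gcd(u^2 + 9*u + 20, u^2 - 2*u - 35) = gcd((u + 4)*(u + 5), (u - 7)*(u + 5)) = u + 5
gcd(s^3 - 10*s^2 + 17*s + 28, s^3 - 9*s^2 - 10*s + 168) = s - 7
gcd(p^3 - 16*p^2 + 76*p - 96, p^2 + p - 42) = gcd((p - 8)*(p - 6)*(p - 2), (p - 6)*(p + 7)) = p - 6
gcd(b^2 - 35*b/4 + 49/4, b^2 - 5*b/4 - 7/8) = b - 7/4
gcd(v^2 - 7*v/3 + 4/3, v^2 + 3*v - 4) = v - 1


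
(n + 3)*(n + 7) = n^2 + 10*n + 21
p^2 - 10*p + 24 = (p - 6)*(p - 4)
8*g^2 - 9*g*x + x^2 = (-8*g + x)*(-g + x)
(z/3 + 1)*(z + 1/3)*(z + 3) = z^3/3 + 19*z^2/9 + 11*z/3 + 1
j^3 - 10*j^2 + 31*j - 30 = (j - 5)*(j - 3)*(j - 2)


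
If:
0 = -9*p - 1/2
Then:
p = -1/18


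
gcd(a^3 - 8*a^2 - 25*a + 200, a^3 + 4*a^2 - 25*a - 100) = a^2 - 25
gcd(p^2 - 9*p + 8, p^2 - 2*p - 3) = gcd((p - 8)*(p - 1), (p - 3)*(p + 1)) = 1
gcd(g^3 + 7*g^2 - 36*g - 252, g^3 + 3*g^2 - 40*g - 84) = g^2 + g - 42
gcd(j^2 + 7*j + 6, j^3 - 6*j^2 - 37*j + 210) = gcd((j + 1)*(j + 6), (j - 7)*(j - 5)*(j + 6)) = j + 6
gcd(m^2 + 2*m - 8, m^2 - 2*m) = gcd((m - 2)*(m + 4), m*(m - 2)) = m - 2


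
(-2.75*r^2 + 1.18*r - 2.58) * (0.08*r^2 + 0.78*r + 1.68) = -0.22*r^4 - 2.0506*r^3 - 3.906*r^2 - 0.0300000000000002*r - 4.3344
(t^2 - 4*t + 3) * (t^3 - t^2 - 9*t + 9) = t^5 - 5*t^4 - 2*t^3 + 42*t^2 - 63*t + 27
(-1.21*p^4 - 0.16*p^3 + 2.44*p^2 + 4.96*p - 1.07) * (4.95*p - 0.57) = -5.9895*p^5 - 0.1023*p^4 + 12.1692*p^3 + 23.1612*p^2 - 8.1237*p + 0.6099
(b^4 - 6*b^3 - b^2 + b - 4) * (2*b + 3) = 2*b^5 - 9*b^4 - 20*b^3 - b^2 - 5*b - 12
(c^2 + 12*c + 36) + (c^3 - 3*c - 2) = c^3 + c^2 + 9*c + 34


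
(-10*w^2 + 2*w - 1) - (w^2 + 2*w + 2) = -11*w^2 - 3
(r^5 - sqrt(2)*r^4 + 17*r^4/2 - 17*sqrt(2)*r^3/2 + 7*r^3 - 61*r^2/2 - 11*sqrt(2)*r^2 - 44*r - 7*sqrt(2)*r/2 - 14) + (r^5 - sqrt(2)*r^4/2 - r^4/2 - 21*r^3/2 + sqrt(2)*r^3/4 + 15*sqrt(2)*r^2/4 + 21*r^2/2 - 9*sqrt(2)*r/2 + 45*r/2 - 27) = 2*r^5 - 3*sqrt(2)*r^4/2 + 8*r^4 - 33*sqrt(2)*r^3/4 - 7*r^3/2 - 20*r^2 - 29*sqrt(2)*r^2/4 - 43*r/2 - 8*sqrt(2)*r - 41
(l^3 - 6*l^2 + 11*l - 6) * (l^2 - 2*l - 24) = l^5 - 8*l^4 - l^3 + 116*l^2 - 252*l + 144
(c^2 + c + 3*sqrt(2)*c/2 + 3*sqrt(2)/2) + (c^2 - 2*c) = 2*c^2 - c + 3*sqrt(2)*c/2 + 3*sqrt(2)/2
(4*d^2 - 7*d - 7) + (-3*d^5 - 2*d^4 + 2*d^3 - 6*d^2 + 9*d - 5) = -3*d^5 - 2*d^4 + 2*d^3 - 2*d^2 + 2*d - 12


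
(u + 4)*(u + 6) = u^2 + 10*u + 24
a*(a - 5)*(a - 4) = a^3 - 9*a^2 + 20*a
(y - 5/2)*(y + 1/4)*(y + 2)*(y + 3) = y^4 + 11*y^3/4 - 47*y^2/8 - 133*y/8 - 15/4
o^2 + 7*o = o*(o + 7)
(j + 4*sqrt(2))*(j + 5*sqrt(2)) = j^2 + 9*sqrt(2)*j + 40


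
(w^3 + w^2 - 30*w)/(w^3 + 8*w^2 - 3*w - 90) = w*(w - 5)/(w^2 + 2*w - 15)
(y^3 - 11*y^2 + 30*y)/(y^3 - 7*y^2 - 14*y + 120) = y/(y + 4)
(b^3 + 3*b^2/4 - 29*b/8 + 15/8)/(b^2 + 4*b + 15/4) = (4*b^2 - 7*b + 3)/(2*(2*b + 3))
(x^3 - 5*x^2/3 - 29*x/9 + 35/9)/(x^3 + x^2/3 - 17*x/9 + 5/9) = (3*x - 7)/(3*x - 1)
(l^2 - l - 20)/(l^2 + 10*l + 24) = (l - 5)/(l + 6)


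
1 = 1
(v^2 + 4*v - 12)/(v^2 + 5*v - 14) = (v + 6)/(v + 7)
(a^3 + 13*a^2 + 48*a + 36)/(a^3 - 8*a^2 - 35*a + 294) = (a^2 + 7*a + 6)/(a^2 - 14*a + 49)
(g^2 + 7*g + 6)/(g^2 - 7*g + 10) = (g^2 + 7*g + 6)/(g^2 - 7*g + 10)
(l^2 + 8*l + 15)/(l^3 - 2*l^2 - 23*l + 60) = (l + 3)/(l^2 - 7*l + 12)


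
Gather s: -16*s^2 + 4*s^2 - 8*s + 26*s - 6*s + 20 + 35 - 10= -12*s^2 + 12*s + 45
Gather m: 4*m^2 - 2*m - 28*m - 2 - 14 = 4*m^2 - 30*m - 16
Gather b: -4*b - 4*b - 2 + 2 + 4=4 - 8*b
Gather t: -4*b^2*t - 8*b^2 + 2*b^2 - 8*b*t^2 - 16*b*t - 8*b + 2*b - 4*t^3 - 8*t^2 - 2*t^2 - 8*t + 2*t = -6*b^2 - 6*b - 4*t^3 + t^2*(-8*b - 10) + t*(-4*b^2 - 16*b - 6)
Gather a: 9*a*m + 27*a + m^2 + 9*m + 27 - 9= a*(9*m + 27) + m^2 + 9*m + 18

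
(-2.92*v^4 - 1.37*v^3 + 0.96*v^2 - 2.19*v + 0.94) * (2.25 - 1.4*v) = 4.088*v^5 - 4.652*v^4 - 4.4265*v^3 + 5.226*v^2 - 6.2435*v + 2.115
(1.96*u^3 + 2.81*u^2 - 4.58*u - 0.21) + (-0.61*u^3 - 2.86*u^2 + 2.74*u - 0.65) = 1.35*u^3 - 0.0499999999999998*u^2 - 1.84*u - 0.86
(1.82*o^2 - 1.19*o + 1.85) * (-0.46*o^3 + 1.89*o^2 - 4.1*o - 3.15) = -0.8372*o^5 + 3.9872*o^4 - 10.5621*o^3 + 2.6425*o^2 - 3.8365*o - 5.8275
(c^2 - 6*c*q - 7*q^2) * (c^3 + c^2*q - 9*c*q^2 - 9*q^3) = c^5 - 5*c^4*q - 22*c^3*q^2 + 38*c^2*q^3 + 117*c*q^4 + 63*q^5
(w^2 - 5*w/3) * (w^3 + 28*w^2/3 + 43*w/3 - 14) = w^5 + 23*w^4/3 - 11*w^3/9 - 341*w^2/9 + 70*w/3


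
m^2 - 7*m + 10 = (m - 5)*(m - 2)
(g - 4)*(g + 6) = g^2 + 2*g - 24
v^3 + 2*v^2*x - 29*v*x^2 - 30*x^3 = (v - 5*x)*(v + x)*(v + 6*x)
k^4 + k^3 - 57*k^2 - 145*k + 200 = (k - 8)*(k - 1)*(k + 5)^2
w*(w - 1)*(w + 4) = w^3 + 3*w^2 - 4*w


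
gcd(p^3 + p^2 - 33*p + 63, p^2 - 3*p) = p - 3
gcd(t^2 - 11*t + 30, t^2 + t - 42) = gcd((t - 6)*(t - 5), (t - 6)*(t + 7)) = t - 6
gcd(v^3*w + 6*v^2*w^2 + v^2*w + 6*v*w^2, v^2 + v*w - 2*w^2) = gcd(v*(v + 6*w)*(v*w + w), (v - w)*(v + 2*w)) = 1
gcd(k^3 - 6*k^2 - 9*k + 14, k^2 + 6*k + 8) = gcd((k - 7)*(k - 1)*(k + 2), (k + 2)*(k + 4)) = k + 2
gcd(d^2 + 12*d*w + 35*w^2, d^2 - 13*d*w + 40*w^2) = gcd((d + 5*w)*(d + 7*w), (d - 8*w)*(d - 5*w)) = 1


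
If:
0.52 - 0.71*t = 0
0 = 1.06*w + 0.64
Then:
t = 0.73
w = -0.60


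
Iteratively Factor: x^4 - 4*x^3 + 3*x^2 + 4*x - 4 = (x - 1)*(x^3 - 3*x^2 + 4) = (x - 2)*(x - 1)*(x^2 - x - 2) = (x - 2)*(x - 1)*(x + 1)*(x - 2)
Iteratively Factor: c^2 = (c)*(c)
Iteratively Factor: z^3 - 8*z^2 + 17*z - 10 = (z - 1)*(z^2 - 7*z + 10) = (z - 5)*(z - 1)*(z - 2)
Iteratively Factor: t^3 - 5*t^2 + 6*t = (t)*(t^2 - 5*t + 6) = t*(t - 2)*(t - 3)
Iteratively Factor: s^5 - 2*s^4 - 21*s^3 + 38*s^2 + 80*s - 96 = (s - 4)*(s^4 + 2*s^3 - 13*s^2 - 14*s + 24) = (s - 4)*(s - 3)*(s^3 + 5*s^2 + 2*s - 8) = (s - 4)*(s - 3)*(s + 2)*(s^2 + 3*s - 4) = (s - 4)*(s - 3)*(s + 2)*(s + 4)*(s - 1)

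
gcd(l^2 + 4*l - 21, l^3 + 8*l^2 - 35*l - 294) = l + 7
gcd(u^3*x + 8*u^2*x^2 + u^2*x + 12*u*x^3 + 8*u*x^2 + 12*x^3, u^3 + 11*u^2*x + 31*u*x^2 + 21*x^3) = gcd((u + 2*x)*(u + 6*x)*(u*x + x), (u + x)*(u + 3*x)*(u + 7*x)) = 1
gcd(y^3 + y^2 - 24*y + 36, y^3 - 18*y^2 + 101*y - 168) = y - 3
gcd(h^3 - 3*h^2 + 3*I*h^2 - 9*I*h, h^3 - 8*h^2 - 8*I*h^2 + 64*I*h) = h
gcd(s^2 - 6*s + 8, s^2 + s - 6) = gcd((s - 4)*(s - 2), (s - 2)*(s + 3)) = s - 2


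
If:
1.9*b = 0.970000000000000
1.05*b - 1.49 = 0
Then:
No Solution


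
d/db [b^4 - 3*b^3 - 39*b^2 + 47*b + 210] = 4*b^3 - 9*b^2 - 78*b + 47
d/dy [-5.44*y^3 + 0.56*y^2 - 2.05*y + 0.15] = -16.32*y^2 + 1.12*y - 2.05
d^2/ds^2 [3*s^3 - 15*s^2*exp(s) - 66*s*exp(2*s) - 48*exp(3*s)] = -15*s^2*exp(s) - 264*s*exp(2*s) - 60*s*exp(s) + 18*s - 432*exp(3*s) - 264*exp(2*s) - 30*exp(s)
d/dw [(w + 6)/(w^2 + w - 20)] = (w^2 + w - (w + 6)*(2*w + 1) - 20)/(w^2 + w - 20)^2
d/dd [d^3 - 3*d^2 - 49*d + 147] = 3*d^2 - 6*d - 49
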